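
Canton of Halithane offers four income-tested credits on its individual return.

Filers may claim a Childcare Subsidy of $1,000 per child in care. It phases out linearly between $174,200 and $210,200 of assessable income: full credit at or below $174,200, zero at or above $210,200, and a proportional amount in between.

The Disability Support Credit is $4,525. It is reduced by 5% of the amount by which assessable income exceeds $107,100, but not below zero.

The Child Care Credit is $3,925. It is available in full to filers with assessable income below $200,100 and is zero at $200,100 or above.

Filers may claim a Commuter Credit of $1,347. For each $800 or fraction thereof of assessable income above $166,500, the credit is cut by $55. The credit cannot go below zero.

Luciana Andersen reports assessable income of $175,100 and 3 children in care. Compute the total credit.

$8,717

Childcare Subsidy: base = 3 × $1,000 = $3,000. $175,100 is $900 into a $36,000 phase-out range, leaving 35,100/36,000 of the credit: $3,000 × 35,100/36,000 = $2,925.
Disability Support Credit: 5% of the $68,000 excess over $107,100 is $3,400; credit = $4,525 − $3,400 = $1,125.
Child Care Credit: $175,100 is below the $200,100 cutoff, so the full $3,925 applies.
Commuter Credit: income exceeds $166,500 by $8,600, which is 11 full-or-partial $800 increments; reduction = 11 × $55 = $605, leaving $742.
Total: $2,925 + $1,125 + $3,925 + $742 = $8,717.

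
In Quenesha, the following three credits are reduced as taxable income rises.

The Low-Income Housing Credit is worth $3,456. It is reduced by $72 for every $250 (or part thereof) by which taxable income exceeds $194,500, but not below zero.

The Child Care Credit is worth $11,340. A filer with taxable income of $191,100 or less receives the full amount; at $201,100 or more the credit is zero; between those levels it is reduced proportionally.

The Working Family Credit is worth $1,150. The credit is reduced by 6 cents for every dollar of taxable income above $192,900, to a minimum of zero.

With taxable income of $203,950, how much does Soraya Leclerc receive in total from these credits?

Low-Income Housing Credit: income exceeds $194,500 by $9,450, which is 38 full-or-partial $250 increments; reduction = 38 × $72 = $2,736, leaving $720.
Child Care Credit: $203,950 is at or above $201,100, so the credit is $0.
Working Family Credit: 6% of the $11,050 excess over $192,900 is $663; credit = $1,150 − $663 = $487.
Total: $720 + $0 + $487 = $1,207.

$1,207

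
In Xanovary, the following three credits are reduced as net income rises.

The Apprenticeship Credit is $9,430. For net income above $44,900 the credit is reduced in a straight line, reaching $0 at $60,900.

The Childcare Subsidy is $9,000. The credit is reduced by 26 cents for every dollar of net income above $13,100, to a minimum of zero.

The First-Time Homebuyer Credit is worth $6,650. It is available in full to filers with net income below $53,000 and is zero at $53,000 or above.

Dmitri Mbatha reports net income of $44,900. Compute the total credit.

$16,812

Apprenticeship Credit: $44,900 is at or below the $44,900 threshold, so the full $9,430 applies.
Childcare Subsidy: 26% of the $31,800 excess over $13,100 is $8,268; credit = $9,000 − $8,268 = $732.
First-Time Homebuyer Credit: $44,900 is below the $53,000 cutoff, so the full $6,650 applies.
Total: $9,430 + $732 + $6,650 = $16,812.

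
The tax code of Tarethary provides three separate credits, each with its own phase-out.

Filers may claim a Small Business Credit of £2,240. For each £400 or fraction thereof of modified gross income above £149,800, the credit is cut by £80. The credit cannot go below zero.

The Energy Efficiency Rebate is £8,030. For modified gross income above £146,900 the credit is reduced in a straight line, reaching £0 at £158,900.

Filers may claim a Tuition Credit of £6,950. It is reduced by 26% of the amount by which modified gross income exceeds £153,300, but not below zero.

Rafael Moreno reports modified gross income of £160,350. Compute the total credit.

Small Business Credit: income exceeds £149,800 by £10,550, which is 27 full-or-partial £400 increments; reduction = 27 × £80 = £2,160, leaving £80.
Energy Efficiency Rebate: £160,350 is at or above £158,900, so the credit is £0.
Tuition Credit: 26% of the £7,050 excess over £153,300 is £1,833; credit = £6,950 − £1,833 = £5,117.
Total: £80 + £0 + £5,117 = £5,197.

£5,197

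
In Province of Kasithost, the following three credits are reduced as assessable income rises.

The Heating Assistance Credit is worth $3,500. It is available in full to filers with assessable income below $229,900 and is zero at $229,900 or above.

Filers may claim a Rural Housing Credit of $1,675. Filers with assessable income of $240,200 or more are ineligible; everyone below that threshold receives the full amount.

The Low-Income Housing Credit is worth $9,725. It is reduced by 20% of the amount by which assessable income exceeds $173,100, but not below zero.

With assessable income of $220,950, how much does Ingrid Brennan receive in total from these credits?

$5,330

Heating Assistance Credit: $220,950 is below the $229,900 cutoff, so the full $3,500 applies.
Rural Housing Credit: $220,950 is below the $240,200 cutoff, so the full $1,675 applies.
Low-Income Housing Credit: 20% of the $47,850 excess over $173,100 is $9,570; credit = $9,725 − $9,570 = $155.
Total: $3,500 + $1,675 + $155 = $5,330.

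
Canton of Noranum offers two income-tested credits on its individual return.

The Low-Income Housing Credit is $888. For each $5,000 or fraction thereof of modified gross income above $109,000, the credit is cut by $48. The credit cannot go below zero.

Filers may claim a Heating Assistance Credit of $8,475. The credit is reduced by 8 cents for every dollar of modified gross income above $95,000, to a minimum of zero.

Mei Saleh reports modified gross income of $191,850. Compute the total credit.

$799

Low-Income Housing Credit: income exceeds $109,000 by $82,850, which is 17 full-or-partial $5,000 increments; reduction = 17 × $48 = $816, leaving $72.
Heating Assistance Credit: 8% of the $96,850 excess over $95,000 is $7,748; credit = $8,475 − $7,748 = $727.
Total: $72 + $727 = $799.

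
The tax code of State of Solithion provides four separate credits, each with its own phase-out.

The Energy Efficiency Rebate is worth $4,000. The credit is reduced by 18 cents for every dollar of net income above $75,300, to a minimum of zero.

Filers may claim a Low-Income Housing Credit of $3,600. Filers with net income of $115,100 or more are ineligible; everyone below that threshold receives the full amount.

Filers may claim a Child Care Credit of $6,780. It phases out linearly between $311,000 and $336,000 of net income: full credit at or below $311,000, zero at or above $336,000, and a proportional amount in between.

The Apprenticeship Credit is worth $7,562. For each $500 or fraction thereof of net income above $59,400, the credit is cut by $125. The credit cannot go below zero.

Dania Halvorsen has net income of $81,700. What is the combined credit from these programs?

$15,165

Energy Efficiency Rebate: 18% of the $6,400 excess over $75,300 is $1,152; credit = $4,000 − $1,152 = $2,848.
Low-Income Housing Credit: $81,700 is below the $115,100 cutoff, so the full $3,600 applies.
Child Care Credit: $81,700 is at or below the $311,000 threshold, so the full $6,780 applies.
Apprenticeship Credit: income exceeds $59,400 by $22,300, which is 45 full-or-partial $500 increments; reduction = 45 × $125 = $5,625, leaving $1,937.
Total: $2,848 + $3,600 + $6,780 + $1,937 = $15,165.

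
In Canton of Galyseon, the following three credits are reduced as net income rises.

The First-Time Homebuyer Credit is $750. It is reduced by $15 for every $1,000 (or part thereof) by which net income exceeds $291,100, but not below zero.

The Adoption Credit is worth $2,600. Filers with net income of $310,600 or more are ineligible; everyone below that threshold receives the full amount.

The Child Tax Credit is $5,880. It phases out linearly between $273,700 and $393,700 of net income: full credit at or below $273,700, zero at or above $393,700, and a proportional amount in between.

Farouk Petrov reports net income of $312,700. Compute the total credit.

First-Time Homebuyer Credit: income exceeds $291,100 by $21,600, which is 22 full-or-partial $1,000 increments; reduction = 22 × $15 = $330, leaving $420.
Adoption Credit: $312,700 meets or exceeds the $310,600 cutoff, so the credit is $0.
Child Tax Credit: $312,700 is $39,000 into a $120,000 phase-out range, leaving 81,000/120,000 of the credit: $5,880 × 81,000/120,000 = $3,969.
Total: $420 + $0 + $3,969 = $4,389.

$4,389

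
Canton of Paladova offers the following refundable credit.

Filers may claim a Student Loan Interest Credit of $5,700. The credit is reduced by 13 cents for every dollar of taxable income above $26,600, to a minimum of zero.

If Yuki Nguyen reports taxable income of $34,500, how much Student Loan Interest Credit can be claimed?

Student Loan Interest Credit: 13% of the $7,900 excess over $26,600 is $1,027; credit = $5,700 − $1,027 = $4,673.

$4,673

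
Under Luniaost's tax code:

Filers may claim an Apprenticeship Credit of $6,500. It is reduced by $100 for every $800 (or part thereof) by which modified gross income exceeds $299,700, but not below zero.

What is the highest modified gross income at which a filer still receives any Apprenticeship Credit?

After 64 increments the reduction is 64 × $100 = $6,400, leaving $100; one more increment wipes it out. Increment 64 ends at excess 64 × $800 = $51,200, so the highest qualifying income is $299,700 + $51,200 = $350,900.

$350,900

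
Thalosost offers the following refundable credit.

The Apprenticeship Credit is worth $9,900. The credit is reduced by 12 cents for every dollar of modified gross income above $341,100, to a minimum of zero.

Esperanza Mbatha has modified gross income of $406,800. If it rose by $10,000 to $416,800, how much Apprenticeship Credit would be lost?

At $406,800 — 12% of the $65,700 excess over $341,100 is $7,884; credit = $9,900 − $7,884 = $2,016.
At $416,800 — 12% of the $75,700 excess over $341,100 is $9,084; credit = $9,900 − $9,084 = $816.
Lost: $2,016 − $816 = $1,200.

$1,200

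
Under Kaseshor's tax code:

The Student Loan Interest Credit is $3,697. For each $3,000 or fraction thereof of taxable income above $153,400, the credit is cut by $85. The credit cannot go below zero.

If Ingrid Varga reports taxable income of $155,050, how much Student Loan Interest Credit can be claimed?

Student Loan Interest Credit: income exceeds $153,400 by $1,650, which is 1 full-or-partial $3,000 increment; reduction = 1 × $85 = $85, leaving $3,612.

$3,612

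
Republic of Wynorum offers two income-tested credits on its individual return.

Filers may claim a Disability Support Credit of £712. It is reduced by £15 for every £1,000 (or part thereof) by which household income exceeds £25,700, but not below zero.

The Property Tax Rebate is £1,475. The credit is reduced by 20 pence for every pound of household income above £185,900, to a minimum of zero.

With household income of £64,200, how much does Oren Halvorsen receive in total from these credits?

£1,602

Disability Support Credit: income exceeds £25,700 by £38,500, which is 39 full-or-partial £1,000 increments; reduction = 39 × £15 = £585, leaving £127.
Property Tax Rebate: £64,200 is at or below the £185,900 threshold, so the full £1,475 applies.
Total: £127 + £1,475 = £1,602.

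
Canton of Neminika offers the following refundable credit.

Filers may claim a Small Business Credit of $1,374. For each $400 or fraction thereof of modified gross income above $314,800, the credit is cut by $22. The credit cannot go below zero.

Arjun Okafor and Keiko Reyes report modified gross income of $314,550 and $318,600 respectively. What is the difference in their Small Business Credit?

$220

Arjun ($314,550): Small Business Credit: $314,550 is at or below the $314,800 threshold, so the full $1,374 applies.
Keiko ($318,600): Small Business Credit: income exceeds $314,800 by $3,800, which is 10 full-or-partial $400 increments; reduction = 10 × $22 = $220, leaving $1,154.
Difference: |$1,374 − $1,154| = $220.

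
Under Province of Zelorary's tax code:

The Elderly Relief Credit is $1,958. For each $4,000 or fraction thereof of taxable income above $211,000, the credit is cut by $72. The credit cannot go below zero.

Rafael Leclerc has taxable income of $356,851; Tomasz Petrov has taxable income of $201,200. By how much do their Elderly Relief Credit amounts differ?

Rafael ($356,851): Elderly Relief Credit: income exceeds $211,000 by $145,851 → 37 increments × $72 = $2,664 ≥ base, so the credit is $0.
Tomasz ($201,200): Elderly Relief Credit: $201,200 is at or below the $211,000 threshold, so the full $1,958 applies.
Difference: |$0 − $1,958| = $1,958.

$1,958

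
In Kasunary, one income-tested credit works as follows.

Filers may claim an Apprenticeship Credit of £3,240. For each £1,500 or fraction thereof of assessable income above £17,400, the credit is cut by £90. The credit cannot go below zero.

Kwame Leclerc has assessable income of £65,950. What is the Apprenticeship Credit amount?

Apprenticeship Credit: income exceeds £17,400 by £48,550, which is 33 full-or-partial £1,500 increments; reduction = 33 × £90 = £2,970, leaving £270.

£270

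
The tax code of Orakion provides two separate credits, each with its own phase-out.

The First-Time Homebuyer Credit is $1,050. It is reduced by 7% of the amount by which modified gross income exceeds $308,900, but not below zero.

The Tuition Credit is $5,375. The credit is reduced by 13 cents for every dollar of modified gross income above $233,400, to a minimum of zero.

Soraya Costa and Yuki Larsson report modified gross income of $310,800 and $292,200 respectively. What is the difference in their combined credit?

Soraya ($310,800): First-Time Homebuyer Credit: 7% of the $1,900 excess over $308,900 is $133; credit = $1,050 − $133 = $917. Tuition Credit: 13% of the $77,400 excess over $233,400 is $10,062 ≥ base, so the credit is $0. total $917 + $0 = $917
Yuki ($292,200): First-Time Homebuyer Credit: $292,200 is at or below the $308,900 threshold, so the full $1,050 applies. Tuition Credit: 13% of the $58,800 excess over $233,400 is $7,644 ≥ base, so the credit is $0. total $1,050 + $0 = $1,050
Difference: |$917 − $1,050| = $133.

$133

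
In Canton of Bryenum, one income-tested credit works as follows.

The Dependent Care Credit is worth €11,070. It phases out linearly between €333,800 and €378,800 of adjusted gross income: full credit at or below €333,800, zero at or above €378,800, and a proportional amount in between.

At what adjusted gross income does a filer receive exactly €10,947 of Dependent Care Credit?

€334,300

€10,947 is 10,947/11,070 of the full €11,070, so 123/11,070 of the €45,000 range has been used: income = €333,800 + €45,000 × 123/11,070 = €334,300.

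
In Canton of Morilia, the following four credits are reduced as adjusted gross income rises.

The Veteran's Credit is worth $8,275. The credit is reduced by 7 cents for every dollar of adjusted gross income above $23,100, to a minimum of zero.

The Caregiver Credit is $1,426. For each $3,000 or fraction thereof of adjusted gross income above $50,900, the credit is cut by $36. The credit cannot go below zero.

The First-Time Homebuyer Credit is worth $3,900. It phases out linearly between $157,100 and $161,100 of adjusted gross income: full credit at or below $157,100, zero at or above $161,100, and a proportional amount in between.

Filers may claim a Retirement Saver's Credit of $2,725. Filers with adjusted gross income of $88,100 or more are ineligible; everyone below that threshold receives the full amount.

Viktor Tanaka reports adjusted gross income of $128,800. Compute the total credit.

Veteran's Credit: 7% of the $105,700 excess over $23,100 is $7,399; credit = $8,275 − $7,399 = $876.
Caregiver Credit: income exceeds $50,900 by $77,900, which is 26 full-or-partial $3,000 increments; reduction = 26 × $36 = $936, leaving $490.
First-Time Homebuyer Credit: $128,800 is at or below the $157,100 threshold, so the full $3,900 applies.
Retirement Saver's Credit: $128,800 meets or exceeds the $88,100 cutoff, so the credit is $0.
Total: $876 + $490 + $3,900 + $0 = $5,266.

$5,266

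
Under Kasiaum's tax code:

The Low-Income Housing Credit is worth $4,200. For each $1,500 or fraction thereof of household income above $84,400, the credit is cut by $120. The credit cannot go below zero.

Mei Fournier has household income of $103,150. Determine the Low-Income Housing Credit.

Low-Income Housing Credit: income exceeds $84,400 by $18,750, which is 13 full-or-partial $1,500 increments; reduction = 13 × $120 = $1,560, leaving $2,640.

$2,640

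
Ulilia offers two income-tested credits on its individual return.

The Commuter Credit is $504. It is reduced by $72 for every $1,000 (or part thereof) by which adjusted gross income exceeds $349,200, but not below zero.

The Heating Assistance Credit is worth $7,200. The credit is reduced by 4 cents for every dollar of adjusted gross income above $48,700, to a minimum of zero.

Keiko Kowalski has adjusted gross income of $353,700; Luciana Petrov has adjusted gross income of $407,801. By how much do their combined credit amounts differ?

Keiko ($353,700): Commuter Credit: income exceeds $349,200 by $4,500, which is 5 full-or-partial $1,000 increments; reduction = 5 × $72 = $360, leaving $144. Heating Assistance Credit: 4% of the $305,000 excess over $48,700 is $12,200 ≥ base, so the credit is $0. total $144 + $0 = $144
Luciana ($407,801): Commuter Credit: income exceeds $349,200 by $58,601 → 59 increments × $72 = $4,248 ≥ base, so the credit is $0. Heating Assistance Credit: 4% of the $359,101 excess over $48,700 is $14,364.04 ≥ base, so the credit is $0. total $0 + $0 = $0
Difference: |$144 − $0| = $144.

$144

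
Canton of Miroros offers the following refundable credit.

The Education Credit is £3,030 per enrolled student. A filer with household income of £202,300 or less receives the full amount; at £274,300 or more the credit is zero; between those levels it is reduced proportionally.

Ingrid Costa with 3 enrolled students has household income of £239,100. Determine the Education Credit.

Education Credit: base = 3 × £3,030 = £9,090. £239,100 is £36,800 into a £72,000 phase-out range, leaving 35,200/72,000 of the credit: £9,090 × 35,200/72,000 = £4,444.

£4,444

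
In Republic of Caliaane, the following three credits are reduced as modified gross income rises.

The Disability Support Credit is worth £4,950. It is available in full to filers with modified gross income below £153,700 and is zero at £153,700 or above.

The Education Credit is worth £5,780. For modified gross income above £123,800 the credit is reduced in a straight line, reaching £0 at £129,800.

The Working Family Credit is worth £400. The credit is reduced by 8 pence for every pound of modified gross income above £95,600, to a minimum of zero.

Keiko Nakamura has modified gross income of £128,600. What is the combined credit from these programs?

£6,106

Disability Support Credit: £128,600 is below the £153,700 cutoff, so the full £4,950 applies.
Education Credit: £128,600 is £4,800 into a £6,000 phase-out range, leaving 1,200/6,000 of the credit: £5,780 × 1,200/6,000 = £1,156.
Working Family Credit: 8% of the £33,000 excess over £95,600 is £2,640 ≥ base, so the credit is £0.
Total: £4,950 + £1,156 + £0 = £6,106.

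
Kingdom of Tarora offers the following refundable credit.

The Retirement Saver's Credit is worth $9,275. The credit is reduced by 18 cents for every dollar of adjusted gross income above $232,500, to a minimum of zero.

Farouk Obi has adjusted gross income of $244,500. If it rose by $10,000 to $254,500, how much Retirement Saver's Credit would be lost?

At $244,500 — 18% of the $12,000 excess over $232,500 is $2,160; credit = $9,275 − $2,160 = $7,115.
At $254,500 — 18% of the $22,000 excess over $232,500 is $3,960; credit = $9,275 − $3,960 = $5,315.
Lost: $7,115 − $5,315 = $1,800.

$1,800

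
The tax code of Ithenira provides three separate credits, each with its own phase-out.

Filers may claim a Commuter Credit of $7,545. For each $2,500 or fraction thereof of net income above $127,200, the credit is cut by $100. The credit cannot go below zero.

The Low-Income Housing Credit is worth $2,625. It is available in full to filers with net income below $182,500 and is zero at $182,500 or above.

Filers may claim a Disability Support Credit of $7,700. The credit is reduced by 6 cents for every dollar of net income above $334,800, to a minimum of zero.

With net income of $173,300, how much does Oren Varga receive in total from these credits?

Commuter Credit: income exceeds $127,200 by $46,100, which is 19 full-or-partial $2,500 increments; reduction = 19 × $100 = $1,900, leaving $5,645.
Low-Income Housing Credit: $173,300 is below the $182,500 cutoff, so the full $2,625 applies.
Disability Support Credit: $173,300 is at or below the $334,800 threshold, so the full $7,700 applies.
Total: $5,645 + $2,625 + $7,700 = $15,970.

$15,970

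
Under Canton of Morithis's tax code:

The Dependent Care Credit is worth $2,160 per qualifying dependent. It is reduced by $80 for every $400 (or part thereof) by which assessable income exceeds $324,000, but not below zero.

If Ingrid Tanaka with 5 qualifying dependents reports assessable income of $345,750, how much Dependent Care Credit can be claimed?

$6,400

Dependent Care Credit: base = 5 × $2,160 = $10,800. income exceeds $324,000 by $21,750, which is 55 full-or-partial $400 increments; reduction = 55 × $80 = $4,400, leaving $6,400.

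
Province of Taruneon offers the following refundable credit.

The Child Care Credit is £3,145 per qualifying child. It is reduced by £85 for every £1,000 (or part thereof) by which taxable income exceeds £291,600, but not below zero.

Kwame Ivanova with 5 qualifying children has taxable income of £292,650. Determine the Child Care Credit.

£15,555

Child Care Credit: base = 5 × £3,145 = £15,725. income exceeds £291,600 by £1,050, which is 2 full-or-partial £1,000 increments; reduction = 2 × £85 = £170, leaving £15,555.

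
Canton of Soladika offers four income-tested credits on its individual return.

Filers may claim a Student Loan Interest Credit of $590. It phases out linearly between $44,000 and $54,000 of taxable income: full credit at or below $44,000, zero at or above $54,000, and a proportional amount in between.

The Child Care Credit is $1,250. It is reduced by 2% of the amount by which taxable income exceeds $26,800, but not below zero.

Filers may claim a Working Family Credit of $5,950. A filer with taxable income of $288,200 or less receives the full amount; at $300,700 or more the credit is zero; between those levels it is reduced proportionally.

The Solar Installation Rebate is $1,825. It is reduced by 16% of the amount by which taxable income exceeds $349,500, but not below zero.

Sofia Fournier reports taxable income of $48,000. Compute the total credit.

Student Loan Interest Credit: $48,000 is $4,000 into a $10,000 phase-out range, leaving 6,000/10,000 of the credit: $590 × 6,000/10,000 = $354.
Child Care Credit: 2% of the $21,200 excess over $26,800 is $424; credit = $1,250 − $424 = $826.
Working Family Credit: $48,000 is at or below the $288,200 threshold, so the full $5,950 applies.
Solar Installation Rebate: $48,000 is at or below the $349,500 threshold, so the full $1,825 applies.
Total: $354 + $826 + $5,950 + $1,825 = $8,955.

$8,955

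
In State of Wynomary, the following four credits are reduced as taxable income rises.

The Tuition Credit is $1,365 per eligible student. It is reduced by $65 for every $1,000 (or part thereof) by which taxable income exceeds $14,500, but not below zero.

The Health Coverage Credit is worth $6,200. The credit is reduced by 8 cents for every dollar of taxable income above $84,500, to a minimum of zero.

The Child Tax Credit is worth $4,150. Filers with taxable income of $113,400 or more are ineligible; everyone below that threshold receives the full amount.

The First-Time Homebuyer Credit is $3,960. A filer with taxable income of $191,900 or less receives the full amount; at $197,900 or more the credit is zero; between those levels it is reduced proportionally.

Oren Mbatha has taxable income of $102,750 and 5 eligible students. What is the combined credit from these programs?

Tuition Credit: base = 5 × $1,365 = $6,825. income exceeds $14,500 by $88,250, which is 89 full-or-partial $1,000 increments; reduction = 89 × $65 = $5,785, leaving $1,040.
Health Coverage Credit: 8% of the $18,250 excess over $84,500 is $1,460; credit = $6,200 − $1,460 = $4,740.
Child Tax Credit: $102,750 is below the $113,400 cutoff, so the full $4,150 applies.
First-Time Homebuyer Credit: $102,750 is at or below the $191,900 threshold, so the full $3,960 applies.
Total: $1,040 + $4,740 + $4,150 + $3,960 = $13,890.

$13,890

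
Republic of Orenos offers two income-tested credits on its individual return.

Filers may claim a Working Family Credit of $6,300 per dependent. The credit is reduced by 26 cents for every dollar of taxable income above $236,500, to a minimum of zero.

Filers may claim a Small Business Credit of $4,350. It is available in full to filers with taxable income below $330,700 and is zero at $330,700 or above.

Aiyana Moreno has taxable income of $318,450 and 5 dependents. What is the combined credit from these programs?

$14,543

Working Family Credit: base = 5 × $6,300 = $31,500. 26% of the $81,950 excess over $236,500 is $21,307; credit = $31,500 − $21,307 = $10,193.
Small Business Credit: $318,450 is below the $330,700 cutoff, so the full $4,350 applies.
Total: $10,193 + $4,350 = $14,543.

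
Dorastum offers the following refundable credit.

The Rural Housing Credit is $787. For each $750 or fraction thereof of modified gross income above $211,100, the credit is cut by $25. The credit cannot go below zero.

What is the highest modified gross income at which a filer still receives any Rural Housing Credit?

After 31 increments the reduction is 31 × $25 = $775, leaving $12; one more increment wipes it out. Increment 31 ends at excess 31 × $750 = $23,250, so the highest qualifying income is $211,100 + $23,250 = $234,350.

$234,350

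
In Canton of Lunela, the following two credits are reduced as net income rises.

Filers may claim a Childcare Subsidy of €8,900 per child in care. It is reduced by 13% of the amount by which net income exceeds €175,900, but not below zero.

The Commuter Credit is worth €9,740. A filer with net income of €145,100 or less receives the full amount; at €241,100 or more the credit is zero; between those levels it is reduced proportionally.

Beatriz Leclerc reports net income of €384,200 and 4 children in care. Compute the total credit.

Childcare Subsidy: base = 4 × €8,900 = €35,600. 13% of the €208,300 excess over €175,900 is €27,079; credit = €35,600 − €27,079 = €8,521.
Commuter Credit: €384,200 is at or above €241,100, so the credit is €0.
Total: €8,521 + €0 = €8,521.

€8,521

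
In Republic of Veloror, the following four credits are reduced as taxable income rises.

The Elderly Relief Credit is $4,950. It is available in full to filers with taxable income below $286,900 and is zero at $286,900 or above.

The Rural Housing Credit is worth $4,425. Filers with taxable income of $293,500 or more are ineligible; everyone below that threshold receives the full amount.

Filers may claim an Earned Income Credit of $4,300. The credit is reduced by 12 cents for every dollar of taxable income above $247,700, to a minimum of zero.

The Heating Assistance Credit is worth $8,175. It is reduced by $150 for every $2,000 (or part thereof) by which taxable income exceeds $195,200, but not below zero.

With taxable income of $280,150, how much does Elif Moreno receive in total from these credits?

$11,506

Elderly Relief Credit: $280,150 is below the $286,900 cutoff, so the full $4,950 applies.
Rural Housing Credit: $280,150 is below the $293,500 cutoff, so the full $4,425 applies.
Earned Income Credit: 12% of the $32,450 excess over $247,700 is $3,894; credit = $4,300 − $3,894 = $406.
Heating Assistance Credit: income exceeds $195,200 by $84,950, which is 43 full-or-partial $2,000 increments; reduction = 43 × $150 = $6,450, leaving $1,725.
Total: $4,950 + $4,425 + $406 + $1,725 = $11,506.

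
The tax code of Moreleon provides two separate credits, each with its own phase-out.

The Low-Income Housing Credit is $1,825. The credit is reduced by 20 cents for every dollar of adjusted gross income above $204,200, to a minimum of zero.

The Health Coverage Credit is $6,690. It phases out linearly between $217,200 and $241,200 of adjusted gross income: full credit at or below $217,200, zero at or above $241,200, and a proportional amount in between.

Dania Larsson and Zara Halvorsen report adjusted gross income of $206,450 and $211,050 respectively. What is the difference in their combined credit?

$920

Dania ($206,450): Low-Income Housing Credit: 20% of the $2,250 excess over $204,200 is $450; credit = $1,825 − $450 = $1,375. Health Coverage Credit: $206,450 is at or below the $217,200 threshold, so the full $6,690 applies. total $1,375 + $6,690 = $8,065
Zara ($211,050): Low-Income Housing Credit: 20% of the $6,850 excess over $204,200 is $1,370; credit = $1,825 − $1,370 = $455. Health Coverage Credit: $211,050 is at or below the $217,200 threshold, so the full $6,690 applies. total $455 + $6,690 = $7,145
Difference: |$8,065 − $7,145| = $920.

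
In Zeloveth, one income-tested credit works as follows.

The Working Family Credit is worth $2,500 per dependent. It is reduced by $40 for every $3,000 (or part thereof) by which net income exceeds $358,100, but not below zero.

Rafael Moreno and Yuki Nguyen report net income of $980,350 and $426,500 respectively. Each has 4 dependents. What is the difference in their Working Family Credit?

$7,400

Rafael ($980,350): Working Family Credit: base = 4 × $2,500 = $10,000. income exceeds $358,100 by $622,250, which is 208 full-or-partial $3,000 increments; reduction = 208 × $40 = $8,320, leaving $1,680.
Yuki ($426,500): Working Family Credit: base = 4 × $2,500 = $10,000. income exceeds $358,100 by $68,400, which is 23 full-or-partial $3,000 increments; reduction = 23 × $40 = $920, leaving $9,080.
Difference: |$1,680 − $9,080| = $7,400.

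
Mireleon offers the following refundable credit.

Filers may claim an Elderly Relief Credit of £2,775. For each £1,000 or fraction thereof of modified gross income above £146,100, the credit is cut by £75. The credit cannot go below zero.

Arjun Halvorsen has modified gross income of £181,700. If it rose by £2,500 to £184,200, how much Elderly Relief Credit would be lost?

£75

At £181,700 — income exceeds £146,100 by £35,600, which is 36 full-or-partial £1,000 increments; reduction = 36 × £75 = £2,700, leaving £75.
At £184,200 — income exceeds £146,100 by £38,100 → 39 increments × £75 = £2,925 ≥ base, so the credit is £0.
Lost: £75 − £0 = £75.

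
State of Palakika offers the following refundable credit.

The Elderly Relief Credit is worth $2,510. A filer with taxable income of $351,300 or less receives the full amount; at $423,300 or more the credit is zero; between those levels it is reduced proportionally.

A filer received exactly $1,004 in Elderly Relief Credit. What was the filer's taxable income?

$1,004 is 1,004/2,510 of the full $2,510, so 1,506/2,510 of the $72,000 range has been used: income = $351,300 + $72,000 × 1,506/2,510 = $394,500.

$394,500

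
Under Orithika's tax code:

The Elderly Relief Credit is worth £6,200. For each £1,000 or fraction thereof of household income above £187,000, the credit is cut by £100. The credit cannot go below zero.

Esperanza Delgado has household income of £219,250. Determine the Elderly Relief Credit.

£2,900

Elderly Relief Credit: income exceeds £187,000 by £32,250, which is 33 full-or-partial £1,000 increments; reduction = 33 × £100 = £3,300, leaving £2,900.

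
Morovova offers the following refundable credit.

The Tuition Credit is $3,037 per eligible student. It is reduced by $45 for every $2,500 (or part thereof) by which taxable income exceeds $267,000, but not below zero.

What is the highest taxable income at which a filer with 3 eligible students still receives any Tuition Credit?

Full credit = 3 × $3,037 = $9,111.
After 202 increments the reduction is 202 × $45 = $9,090, leaving $21; one more increment wipes it out. Increment 202 ends at excess 202 × $2,500 = $505,000, so the highest qualifying income is $267,000 + $505,000 = $772,000.

$772,000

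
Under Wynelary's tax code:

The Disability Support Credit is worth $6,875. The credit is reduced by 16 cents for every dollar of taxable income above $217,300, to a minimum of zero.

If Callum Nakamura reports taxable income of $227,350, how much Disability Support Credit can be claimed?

$5,267

Disability Support Credit: 16% of the $10,050 excess over $217,300 is $1,608; credit = $6,875 − $1,608 = $5,267.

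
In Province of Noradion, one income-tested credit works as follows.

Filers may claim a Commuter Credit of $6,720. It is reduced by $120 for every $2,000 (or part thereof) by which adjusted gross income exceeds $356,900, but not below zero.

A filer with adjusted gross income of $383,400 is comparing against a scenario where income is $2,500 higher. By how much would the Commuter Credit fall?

$120

At $383,400 — income exceeds $356,900 by $26,500, which is 14 full-or-partial $2,000 increments; reduction = 14 × $120 = $1,680, leaving $5,040.
At $385,900 — income exceeds $356,900 by $29,000, which is 15 full-or-partial $2,000 increments; reduction = 15 × $120 = $1,800, leaving $4,920.
Lost: $5,040 − $4,920 = $120.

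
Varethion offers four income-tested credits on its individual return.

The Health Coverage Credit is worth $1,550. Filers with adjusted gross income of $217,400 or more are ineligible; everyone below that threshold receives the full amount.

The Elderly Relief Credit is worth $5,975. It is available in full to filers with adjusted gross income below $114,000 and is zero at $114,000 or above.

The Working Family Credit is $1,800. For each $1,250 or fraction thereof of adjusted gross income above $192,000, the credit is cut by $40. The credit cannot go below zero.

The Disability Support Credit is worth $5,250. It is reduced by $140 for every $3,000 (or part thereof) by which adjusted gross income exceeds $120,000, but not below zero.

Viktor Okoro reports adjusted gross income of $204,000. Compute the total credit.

Health Coverage Credit: $204,000 is below the $217,400 cutoff, so the full $1,550 applies.
Elderly Relief Credit: $204,000 meets or exceeds the $114,000 cutoff, so the credit is $0.
Working Family Credit: income exceeds $192,000 by $12,000, which is 10 full-or-partial $1,250 increments; reduction = 10 × $40 = $400, leaving $1,400.
Disability Support Credit: income exceeds $120,000 by $84,000, which is 28 full-or-partial $3,000 increments; reduction = 28 × $140 = $3,920, leaving $1,330.
Total: $1,550 + $0 + $1,400 + $1,330 = $4,280.

$4,280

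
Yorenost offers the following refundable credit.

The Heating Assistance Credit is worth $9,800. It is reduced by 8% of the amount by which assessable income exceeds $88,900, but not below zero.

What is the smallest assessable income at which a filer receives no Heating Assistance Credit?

$211,400

The credit falls by 8% of each dollar above $88,900, so it reaches zero when the excess is $9,800 / 8% = $122,500: income = $88,900 + $122,500 = $211,400.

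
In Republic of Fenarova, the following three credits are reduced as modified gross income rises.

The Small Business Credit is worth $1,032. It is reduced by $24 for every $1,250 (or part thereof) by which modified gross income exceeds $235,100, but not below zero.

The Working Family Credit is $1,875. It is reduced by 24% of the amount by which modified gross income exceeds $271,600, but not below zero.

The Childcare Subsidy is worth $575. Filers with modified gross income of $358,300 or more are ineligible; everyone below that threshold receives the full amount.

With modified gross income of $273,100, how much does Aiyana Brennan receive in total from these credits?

Small Business Credit: income exceeds $235,100 by $38,000, which is 31 full-or-partial $1,250 increments; reduction = 31 × $24 = $744, leaving $288.
Working Family Credit: 24% of the $1,500 excess over $271,600 is $360; credit = $1,875 − $360 = $1,515.
Childcare Subsidy: $273,100 is below the $358,300 cutoff, so the full $575 applies.
Total: $288 + $1,515 + $575 = $2,378.

$2,378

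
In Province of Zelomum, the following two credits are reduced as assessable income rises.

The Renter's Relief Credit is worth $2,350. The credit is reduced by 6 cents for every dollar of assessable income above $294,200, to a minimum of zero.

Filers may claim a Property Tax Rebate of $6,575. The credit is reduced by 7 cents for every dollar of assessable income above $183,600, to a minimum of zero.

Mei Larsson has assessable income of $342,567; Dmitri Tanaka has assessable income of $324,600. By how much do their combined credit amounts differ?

Mei ($342,567): Renter's Relief Credit: 6% of the $48,367 excess over $294,200 is $2,902.02 ≥ base, so the credit is $0. Property Tax Rebate: 7% of the $158,967 excess over $183,600 is $11,127.69 ≥ base, so the credit is $0. total $0 + $0 = $0
Dmitri ($324,600): Renter's Relief Credit: 6% of the $30,400 excess over $294,200 is $1,824; credit = $2,350 − $1,824 = $526. Property Tax Rebate: 7% of the $141,000 excess over $183,600 is $9,870 ≥ base, so the credit is $0. total $526 + $0 = $526
Difference: |$0 − $526| = $526.

$526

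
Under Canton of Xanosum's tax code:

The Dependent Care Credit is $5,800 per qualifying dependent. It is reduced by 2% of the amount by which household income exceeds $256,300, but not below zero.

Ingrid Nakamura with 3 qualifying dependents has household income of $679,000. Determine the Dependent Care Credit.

$8,946

Dependent Care Credit: base = 3 × $5,800 = $17,400. 2% of the $422,700 excess over $256,300 is $8,454; credit = $17,400 − $8,454 = $8,946.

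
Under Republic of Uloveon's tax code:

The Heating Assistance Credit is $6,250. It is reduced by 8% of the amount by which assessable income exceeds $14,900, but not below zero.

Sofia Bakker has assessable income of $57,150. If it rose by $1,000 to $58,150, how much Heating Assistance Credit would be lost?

$80

At $57,150 — 8% of the $42,250 excess over $14,900 is $3,380; credit = $6,250 − $3,380 = $2,870.
At $58,150 — 8% of the $43,250 excess over $14,900 is $3,460; credit = $6,250 − $3,460 = $2,790.
Lost: $2,870 − $2,790 = $80.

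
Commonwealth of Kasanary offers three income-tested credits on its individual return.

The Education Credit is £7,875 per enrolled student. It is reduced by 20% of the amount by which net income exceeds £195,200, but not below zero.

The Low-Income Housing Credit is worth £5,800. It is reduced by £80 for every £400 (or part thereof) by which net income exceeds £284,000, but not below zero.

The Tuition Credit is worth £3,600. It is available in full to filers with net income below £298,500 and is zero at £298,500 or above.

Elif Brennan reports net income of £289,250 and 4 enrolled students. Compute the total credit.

Education Credit: base = 4 × £7,875 = £31,500. 20% of the £94,050 excess over £195,200 is £18,810; credit = £31,500 − £18,810 = £12,690.
Low-Income Housing Credit: income exceeds £284,000 by £5,250, which is 14 full-or-partial £400 increments; reduction = 14 × £80 = £1,120, leaving £4,680.
Tuition Credit: £289,250 is below the £298,500 cutoff, so the full £3,600 applies.
Total: £12,690 + £4,680 + £3,600 = £20,970.

£20,970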